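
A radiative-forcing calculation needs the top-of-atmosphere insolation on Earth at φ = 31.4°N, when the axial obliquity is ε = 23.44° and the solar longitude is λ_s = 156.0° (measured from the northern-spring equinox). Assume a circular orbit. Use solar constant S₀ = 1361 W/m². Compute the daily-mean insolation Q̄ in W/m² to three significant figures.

Solar declination: sin δ = sin ε · sin λ_s = sin 23.44° × sin 156.0° = 0.16180, so δ = +9.311°.
cos H₀ = −tan(+31.4°) tan(+9.311°) = -0.1001, H₀ = 1.6710 rad.
Bracket: H₀ sin φ sin δ + cos φ cos δ sin H₀ = 1.6710×0.52101×0.16180 + 0.85355×0.98682×0.99498 = 0.140864 + 0.838072 = 0.978936.
Q̄ = (S₀/π) × [bracket] = (1361/π) × 0.978936 = 424.1 W/m².

Q̄ ≈ 424 W/m²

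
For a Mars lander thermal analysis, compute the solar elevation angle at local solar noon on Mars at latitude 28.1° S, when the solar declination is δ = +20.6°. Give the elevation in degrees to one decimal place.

At local noon the hour angle is zero, so the zenith angle equals |φ − δ| = |-28.1° − (+20.600°)| = 48.700°.
Elevation = 90° − 48.700° = 41.3°.

41.3°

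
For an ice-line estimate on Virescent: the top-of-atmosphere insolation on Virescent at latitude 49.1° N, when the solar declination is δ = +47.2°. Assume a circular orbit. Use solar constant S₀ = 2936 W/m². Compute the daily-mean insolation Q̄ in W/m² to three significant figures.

Q̄ ≈ 1.63e+03 W/m²

cos H₀ = −tan(+49.1°) tan(+47.200°) = -1.2467 ≤ −1 ⇒ polar day, H₀ = π.
Bracket: H₀ sin φ sin δ + cos φ cos δ sin H₀ = 3.1416×0.75585×0.73373 + 0.65474×0.67944×0.00000 = 1.742299 + 0.000000 = 1.742299.
Q̄ = (S₀/π) × [bracket] = (2936/π) × 1.742299 = 1628 W/m².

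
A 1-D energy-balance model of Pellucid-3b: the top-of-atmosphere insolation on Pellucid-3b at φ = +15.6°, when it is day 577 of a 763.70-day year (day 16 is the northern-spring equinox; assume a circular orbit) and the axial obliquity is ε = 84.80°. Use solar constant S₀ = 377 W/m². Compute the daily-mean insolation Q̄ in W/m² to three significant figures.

Solar longitude: λ_s = 360° × (577 − 16)/763.70 = 264.449°.
sin δ = sin 84.80° × sin 264.449° = -0.99121, so δ = -82.400°.
cos H₀ = −tan(+15.6°) tan(-82.400°) = 2.0925 ≥ 1 ⇒ polar night, H₀ = 0 and Q̄ = 0.

Q̄ ≈ 0.00 W/m²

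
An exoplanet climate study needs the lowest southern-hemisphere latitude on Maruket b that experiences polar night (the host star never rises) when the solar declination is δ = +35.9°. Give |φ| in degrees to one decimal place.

Polar night requires cos H₀ = −tan φ tan δ ≥ 1, i.e. tan φ tan δ ≤ −1.
The boundary is |tan φ| · |tan δ| = 1, so |φ| = 90° − |δ| = 90° − 35.9° = 54.1° in the southern hemisphere.

|φ| = 54.1°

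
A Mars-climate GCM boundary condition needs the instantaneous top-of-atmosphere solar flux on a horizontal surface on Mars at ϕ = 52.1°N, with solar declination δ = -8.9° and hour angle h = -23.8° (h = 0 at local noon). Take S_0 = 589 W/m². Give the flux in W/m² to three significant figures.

cos θ_z = sin ϕ sin δ + cos ϕ cos δ cos h = -0.122080 + 0.555279 = 0.433199.
Flux = S_0 · cos θ_z = 589 × 0.433199 = 255.2 W/m².

255 W/m²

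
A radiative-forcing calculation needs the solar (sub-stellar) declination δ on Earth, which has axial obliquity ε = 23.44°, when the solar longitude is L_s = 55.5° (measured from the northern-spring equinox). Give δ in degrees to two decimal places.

sin δ = sin ε · sin L_s = sin 23.44° × sin 55.5° = 0.327828.
δ = arcsin(0.327828) = +19.14°.

δ = +19.14°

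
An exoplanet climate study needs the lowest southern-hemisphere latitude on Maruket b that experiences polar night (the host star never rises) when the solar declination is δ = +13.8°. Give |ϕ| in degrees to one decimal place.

Polar night requires cos h₀ = −tan ϕ tan δ ≥ 1, i.e. tan ϕ tan δ ≤ −1.
The boundary is |tan ϕ| · |tan δ| = 1, so |ϕ| = 90° − |δ| = 90° − 13.8° = 76.2° in the southern hemisphere.

|ϕ| = 76.2°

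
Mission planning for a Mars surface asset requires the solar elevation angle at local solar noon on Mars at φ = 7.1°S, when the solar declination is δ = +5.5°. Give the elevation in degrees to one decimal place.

77.4°

At local noon the hour angle is zero, so the zenith angle equals |φ − δ| = |-7.1° − (+5.500°)| = 12.600°.
Elevation = 90° − 12.600° = 77.4°.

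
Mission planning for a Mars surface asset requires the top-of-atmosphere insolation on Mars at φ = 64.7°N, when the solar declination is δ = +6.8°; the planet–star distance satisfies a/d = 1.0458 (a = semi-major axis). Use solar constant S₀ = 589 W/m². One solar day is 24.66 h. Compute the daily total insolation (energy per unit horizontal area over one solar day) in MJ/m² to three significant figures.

cos H₀ = −tan(+64.7°) tan(+6.800°) = -0.2523, H₀ = 1.8258 rad.
Bracket: H₀ sin φ sin δ + cos φ cos δ sin H₀ = 1.8258×0.90408×0.11840 + 0.42736×0.99297×0.96766 = 0.195439 + 0.410632 = 0.606071.
Inverse-square distance factor (a/d)² = 1.0458² = 1.093698.
Q̄ = (S₀/π) × 1.093698 × [bracket] = (589/π) × 1.093698 × 0.606071 = 124.28 W/m².
Daily total = Q̄ × 24.66 h × 3600 s/h = 124.28 × 24.66 × 3600 / 10⁶ = 11.03 MJ/m².

11.0 MJ/m²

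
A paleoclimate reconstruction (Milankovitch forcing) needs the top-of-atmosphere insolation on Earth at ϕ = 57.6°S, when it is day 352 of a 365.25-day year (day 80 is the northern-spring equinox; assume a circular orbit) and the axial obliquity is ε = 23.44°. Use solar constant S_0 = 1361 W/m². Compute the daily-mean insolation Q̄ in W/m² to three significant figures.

Q̄ ≈ 493 W/m²

Solar longitude: L_s = 360° × (352 − 80)/365.25 = 268.090°.
sin δ = sin 23.44° × sin 268.090° = -0.39757, so δ = -23.426°.
cos h₀ = −tan(-57.6°) tan(-23.426°) = -0.6827, h₀ = 2.3223 rad.
Bracket: h₀ sin ϕ sin δ + cos ϕ cos δ sin h₀ = 2.3223×-0.84433×-0.39757 + 0.53583×0.91757×0.73066 = 0.779550 + 0.359237 = 1.138787.
Q̄ = (S_0/π) × [bracket] = (1361/π) × 1.138787 = 493.3 W/m².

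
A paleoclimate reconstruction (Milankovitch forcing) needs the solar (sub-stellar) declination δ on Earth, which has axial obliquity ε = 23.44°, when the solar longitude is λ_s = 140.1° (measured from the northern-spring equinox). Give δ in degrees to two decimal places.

sin δ = sin ε · sin λ_s = sin 23.44° × sin 140.1° = 0.255161.
δ = arcsin(0.255161) = +14.78°.

δ = +14.78°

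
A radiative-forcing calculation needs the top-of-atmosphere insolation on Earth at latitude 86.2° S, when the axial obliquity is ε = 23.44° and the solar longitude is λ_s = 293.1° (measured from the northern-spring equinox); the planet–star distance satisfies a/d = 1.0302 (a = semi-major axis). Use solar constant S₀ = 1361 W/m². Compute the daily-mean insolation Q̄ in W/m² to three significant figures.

Solar declination: sin δ = sin ε · sin λ_s = sin 23.44° × sin 293.1° = -0.36589, so δ = -21.463°.
cos H₀ = −tan(-86.2°) tan(-21.463°) = -5.9193 ≤ −1 ⇒ polar day, H₀ = π.
Bracket: H₀ sin φ sin δ + cos φ cos δ sin H₀ = 3.1416×-0.99780×-0.36589 + 0.06627×0.93066×0.00000 = 1.146951 + 0.000000 = 1.146951.
Inverse-square distance factor (a/d)² = 1.0302² = 1.061312.
Q̄ = (S₀/π) × 1.061312 × [bracket] = (1361/π) × 1.061312 × 1.146951 = 527.3 W/m².

Q̄ ≈ 527 W/m²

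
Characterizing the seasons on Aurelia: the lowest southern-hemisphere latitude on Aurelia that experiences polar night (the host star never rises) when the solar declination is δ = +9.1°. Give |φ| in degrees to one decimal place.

|φ| = 80.9°

Polar night requires cos H₀ = −tan φ tan δ ≥ 1, i.e. tan φ tan δ ≤ −1.
The boundary is |tan φ| · |tan δ| = 1, so |φ| = 90° − |δ| = 90° − 9.1° = 80.9° in the southern hemisphere.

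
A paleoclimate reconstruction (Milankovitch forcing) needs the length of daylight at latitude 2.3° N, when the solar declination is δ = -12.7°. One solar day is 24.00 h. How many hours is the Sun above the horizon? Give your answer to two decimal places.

11.93 h

cos h₀ = −tan ϕ · tan δ = −tan(+2.3°) × tan(-12.700°) = 0.0091, so h₀ = 1.5617 rad = 89.48°.
Daylight = 2h₀/(2π) × 24.00 h = (1.5617/π) × 24.00 = 11.93 h.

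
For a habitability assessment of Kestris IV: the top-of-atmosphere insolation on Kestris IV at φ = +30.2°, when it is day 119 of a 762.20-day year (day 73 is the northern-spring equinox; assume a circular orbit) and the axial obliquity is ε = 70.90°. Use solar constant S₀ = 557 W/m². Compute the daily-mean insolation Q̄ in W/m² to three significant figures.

Q̄ ≈ 196 W/m²

Solar longitude: λ_s = 360° × (119 − 73)/762.20 = 21.727°.
sin δ = sin 70.90° × sin 21.727° = 0.34980, so δ = +20.475°.
cos H₀ = −tan(+30.2°) tan(+20.475°) = -0.2173, H₀ = 1.7899 rad.
Bracket: H₀ sin φ sin δ + cos φ cos δ sin H₀ = 1.7899×0.50302×0.34980 + 0.86427×0.93682×0.97610 = 0.314944 + 0.790314 = 1.105258.
Q̄ = (S₀/π) × [bracket] = (557/π) × 1.105258 = 196.0 W/m².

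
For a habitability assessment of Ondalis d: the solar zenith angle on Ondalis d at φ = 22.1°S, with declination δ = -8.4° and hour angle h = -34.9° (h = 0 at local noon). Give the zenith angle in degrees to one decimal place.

cos θ_z = sin φ sin δ + cos φ cos δ cos h = 0.054960 + 0.751742 = 0.806702.
θ_z = arccos(0.806702) = 36.2°.

θ_z = 36.2°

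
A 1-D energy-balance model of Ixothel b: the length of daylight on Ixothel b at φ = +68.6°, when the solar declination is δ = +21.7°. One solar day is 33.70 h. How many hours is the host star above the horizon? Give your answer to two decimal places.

33.70 h

Sunrise equation: cos H₀ = −tan φ · tan δ = -1.0154 ≤ −1, so the host star never sets (polar day) and H₀ = π.
Daylight = 2H₀/(2π) × 33.70 h = (3.1416/π) × 33.70 = 33.70 h.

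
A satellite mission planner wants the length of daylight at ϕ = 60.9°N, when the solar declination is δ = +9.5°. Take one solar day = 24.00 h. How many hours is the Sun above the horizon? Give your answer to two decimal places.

cos h₀ = −tan ϕ · tan δ = −tan(+60.9°) × tan(+9.500°) = -0.3007, so h₀ = 1.8762 rad = 107.50°.
Daylight = 2h₀/(2π) × 24.00 h = (1.8762/π) × 24.00 = 14.33 h.

14.33 h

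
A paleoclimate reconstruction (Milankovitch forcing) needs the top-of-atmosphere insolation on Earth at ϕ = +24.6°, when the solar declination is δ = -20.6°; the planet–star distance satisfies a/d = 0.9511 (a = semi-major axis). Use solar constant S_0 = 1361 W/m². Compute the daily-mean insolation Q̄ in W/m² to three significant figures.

cos h₀ = −tan(+24.6°) tan(-20.600°) = 0.1721, h₀ = 1.3978 rad.
Bracket: h₀ sin ϕ sin δ + cos ϕ cos δ sin h₀ = 1.3978×0.41628×-0.35184 + 0.90924×0.93606×0.98508 = -0.204727 + 0.838405 = 0.633678.
Inverse-square distance factor (a/d)² = 0.9511² = 0.904591.
Q̄ = (S_0/π) × 0.904591 × [bracket] = (1361/π) × 0.904591 × 0.633678 = 248.3 W/m².

Q̄ ≈ 248 W/m²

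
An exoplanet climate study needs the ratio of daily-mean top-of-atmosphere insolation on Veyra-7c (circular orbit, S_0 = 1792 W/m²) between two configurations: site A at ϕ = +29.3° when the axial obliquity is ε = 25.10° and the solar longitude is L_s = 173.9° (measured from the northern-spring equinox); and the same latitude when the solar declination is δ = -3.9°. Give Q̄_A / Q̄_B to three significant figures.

Q̄_A / Q̄_B ≈ 1.11

— Configuration A (ϕ=+29.3°):
Solar declination: sin δ = sin ε · sin L_s = sin 25.10° × sin 173.9° = 0.04508, so δ = +2.584°.
cos h₀ = −tan(+29.3°) tan(+2.584°) = -0.0253, h₀ = 1.5961 rad.
Bracket: h₀ sin ϕ sin δ + cos ϕ cos δ sin h₀ = 1.5961×0.48938×0.04508 + 0.87207×0.99898×0.99968 = 0.035212 + 0.870902 = 0.906114.
Q̄ = (S_0/π) × [bracket] = (1792/π) × 0.906114 = 516.86 W/m².
— Configuration B (ϕ=+29.3°):
cos h₀ = −tan(+29.3°) tan(-3.900°) = 0.0383, h₀ = 1.5325 rad.
Bracket: h₀ sin ϕ sin δ + cos ϕ cos δ sin h₀ = 1.5325×0.48938×-0.06802 + 0.87207×0.99768×0.99927 = -0.051013 + 0.869412 = 0.818399.
Q̄ = (S_0/π) × [bracket] = (1792/π) × 0.818399 = 466.82 W/m².
Ratio Q̄_A / Q̄_B = 516.86 / 466.82 = 1.107.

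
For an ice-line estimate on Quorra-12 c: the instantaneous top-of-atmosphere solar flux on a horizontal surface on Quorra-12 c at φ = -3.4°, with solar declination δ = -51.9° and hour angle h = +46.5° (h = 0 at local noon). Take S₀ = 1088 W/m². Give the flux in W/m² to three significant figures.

512 W/m²

cos θ_z = sin φ sin δ + cos φ cos δ cos h = 0.046670 + 0.423992 = 0.470662.
Flux = S₀ · cos θ_z = 1088 × 0.470662 = 512.1 W/m².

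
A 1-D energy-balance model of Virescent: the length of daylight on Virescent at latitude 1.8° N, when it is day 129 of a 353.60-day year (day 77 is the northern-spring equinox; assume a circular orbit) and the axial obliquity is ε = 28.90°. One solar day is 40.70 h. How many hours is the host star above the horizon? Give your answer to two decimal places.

Solar longitude: L_s = 360° × (129 − 77)/353.60 = 52.941°.
sin δ = sin 28.90° × sin 52.941° = 0.38567, so δ = +22.685°.
cos h₀ = −tan ϕ · tan δ = −tan(+1.8°) × tan(+22.685°) = -0.0131, so h₀ = 1.5839 rad = 90.75°.
Daylight = 2h₀/(2π) × 40.70 h = (1.5839/π) × 40.70 = 20.52 h.

20.52 h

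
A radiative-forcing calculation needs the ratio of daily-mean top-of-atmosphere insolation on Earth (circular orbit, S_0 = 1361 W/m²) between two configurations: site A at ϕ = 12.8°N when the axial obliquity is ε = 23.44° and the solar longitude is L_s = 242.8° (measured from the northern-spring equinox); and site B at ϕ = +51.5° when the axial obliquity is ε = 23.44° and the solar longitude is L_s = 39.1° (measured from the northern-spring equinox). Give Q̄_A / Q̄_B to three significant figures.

— Configuration A (ϕ=+12.8°):
Solar declination: sin δ = sin ε · sin L_s = sin 23.44° × sin 242.8° = -0.35380, so δ = -20.720°.
cos h₀ = −tan(+12.8°) tan(-20.720°) = 0.0859, h₀ = 1.4848 rad.
Bracket: h₀ sin ϕ sin δ + cos ϕ cos δ sin h₀ = 1.4848×0.22155×-0.35380 + 0.97515×0.93532×0.99630 = -0.116385 + 0.908703 = 0.792318.
Q̄ = (S_0/π) × [bracket] = (1361/π) × 0.792318 = 343.25 W/m².
— Configuration B (ϕ=+51.5°):
Solar declination: sin δ = sin ε · sin L_s = sin 23.44° × sin 39.1° = 0.25088, so δ = +14.529°.
cos h₀ = −tan(+51.5°) tan(+14.529°) = -0.3258, h₀ = 1.9027 rad.
Bracket: h₀ sin ϕ sin δ + cos ϕ cos δ sin h₀ = 1.9027×0.78261×0.25088 + 0.62251×0.96802×0.94543 = 0.373578 + 0.569718 = 0.943296.
Q̄ = (S_0/π) × [bracket] = (1361/π) × 0.943296 = 408.65 W/m².
Ratio Q̄_A / Q̄_B = 343.25 / 408.65 = 0.8400.

Q̄_A / Q̄_B ≈ 0.840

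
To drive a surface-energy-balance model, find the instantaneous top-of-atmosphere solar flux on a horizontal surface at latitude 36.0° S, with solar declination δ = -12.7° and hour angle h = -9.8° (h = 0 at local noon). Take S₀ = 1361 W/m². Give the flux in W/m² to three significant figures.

1.23e+03 W/m²

cos θ_z = sin φ sin δ + cos φ cos δ cos h = 0.129222 + 0.777708 = 0.906930.
Flux = S₀ · cos θ_z = 1361 × 0.906930 = 1234 W/m².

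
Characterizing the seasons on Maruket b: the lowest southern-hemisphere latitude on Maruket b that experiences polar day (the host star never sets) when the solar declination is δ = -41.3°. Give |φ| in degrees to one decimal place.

Polar day requires cos H₀ = −tan φ tan δ ≤ −1, i.e. tan φ tan δ ≥ 1.
The boundary is |tan φ| · |tan δ| = 1, so |φ| = 90° − |δ| = 90° − 41.3° = 48.7° in the southern hemisphere.

|φ| = 48.7°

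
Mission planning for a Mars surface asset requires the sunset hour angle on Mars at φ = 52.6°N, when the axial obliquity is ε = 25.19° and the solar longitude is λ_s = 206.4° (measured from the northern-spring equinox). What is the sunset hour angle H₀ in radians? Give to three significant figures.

H₀ = 1.32 rad

Solar declination: sin δ = sin ε · sin λ_s = sin 25.19° × sin 206.4° = -0.18925, so δ = -10.909°.
cos H₀ = −tan φ · tan δ = −tan(+52.6°) × tan(-10.909°) = 0.2521, so H₀ = 1.3160 rad = 75.40°.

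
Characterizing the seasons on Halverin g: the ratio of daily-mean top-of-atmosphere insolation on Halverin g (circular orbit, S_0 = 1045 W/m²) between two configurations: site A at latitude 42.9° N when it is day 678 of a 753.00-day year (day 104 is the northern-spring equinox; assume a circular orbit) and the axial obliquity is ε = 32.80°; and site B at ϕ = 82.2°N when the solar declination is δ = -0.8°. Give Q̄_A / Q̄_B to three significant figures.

— Configuration A (ϕ=+42.9°):
Solar longitude: L_s = 360° × (678 − 104)/753.00 = 274.422°.
sin δ = sin 32.80° × sin 274.422° = -0.54010, so δ = -32.690°.
cos h₀ = −tan(+42.9°) tan(-32.690°) = 0.5963, h₀ = 0.9319 rad.
Bracket: h₀ sin ϕ sin δ + cos ϕ cos δ sin h₀ = 0.9319×0.68072×-0.54010 + 0.73254×0.84160×0.80273 = -0.342619 + 0.494888 = 0.152269.
Q̄ = (S_0/π) × [bracket] = (1045/π) × 0.152269 = 50.650 W/m².
— Configuration B (ϕ=+82.2°):
cos h₀ = −tan(+82.2°) tan(-0.800°) = 0.1019, h₀ = 1.4687 rad.
Bracket: h₀ sin ϕ sin δ + cos ϕ cos δ sin h₀ = 1.4687×0.99075×-0.01396 + 0.13572×0.99990×0.99479 = -0.020313 + 0.134999 = 0.114686.
Q̄ = (S_0/π) × [bracket] = (1045/π) × 0.114686 = 38.148 W/m².
Ratio Q̄_A / Q̄_B = 50.650 / 38.148 = 1.328.

Q̄_A / Q̄_B ≈ 1.33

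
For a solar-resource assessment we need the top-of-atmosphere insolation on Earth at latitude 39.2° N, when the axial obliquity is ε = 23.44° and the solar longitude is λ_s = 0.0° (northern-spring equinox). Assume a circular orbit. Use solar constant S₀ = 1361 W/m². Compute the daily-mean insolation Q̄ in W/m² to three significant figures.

Q̄ ≈ 336 W/m²

Solar declination: sin δ = sin ε · sin λ_s = sin 23.44° × sin 0.0° = 0.00000, so δ = +0.000°.
cos H₀ = −tan(+39.2°) tan(+0.000°) = -0.0000, H₀ = 1.5708 rad.
Bracket: H₀ sin φ sin δ + cos φ cos δ sin H₀ = 1.5708×0.63203×0.00000 + 0.77494×1.00000×1.00000 = 0.000000 + 0.774940 = 0.774940.
Q̄ = (S₀/π) × [bracket] = (1361/π) × 0.774940 = 335.7 W/m².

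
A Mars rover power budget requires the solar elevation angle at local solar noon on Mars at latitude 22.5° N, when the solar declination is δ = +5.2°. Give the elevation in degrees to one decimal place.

At local noon the hour angle is zero, so the zenith angle equals |ϕ − δ| = |+22.5° − (+5.200°)| = 17.300°.
Elevation = 90° − 17.300° = 72.7°.

72.7°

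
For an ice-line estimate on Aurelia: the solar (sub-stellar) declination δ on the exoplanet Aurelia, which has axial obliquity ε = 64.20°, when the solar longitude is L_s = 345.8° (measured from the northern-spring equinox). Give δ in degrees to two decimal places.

δ = -12.76°

sin δ = sin ε · sin L_s = sin 64.20° × sin 345.8° = -0.220855.
δ = arcsin(-0.220855) = -12.76°.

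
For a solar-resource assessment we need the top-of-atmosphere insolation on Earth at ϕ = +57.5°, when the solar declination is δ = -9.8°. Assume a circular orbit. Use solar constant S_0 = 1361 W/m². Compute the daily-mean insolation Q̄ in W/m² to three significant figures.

Q̄ ≈ 140 W/m²

cos h₀ = −tan(+57.5°) tan(-9.800°) = 0.2711, h₀ = 1.2962 rad.
Bracket: h₀ sin ϕ sin δ + cos ϕ cos δ sin h₀ = 1.2962×0.84339×-0.17021 + 0.53730×0.98541×0.96254 = -0.186074 + 0.509627 = 0.323553.
Q̄ = (S_0/π) × [bracket] = (1361/π) × 0.323553 = 140.2 W/m².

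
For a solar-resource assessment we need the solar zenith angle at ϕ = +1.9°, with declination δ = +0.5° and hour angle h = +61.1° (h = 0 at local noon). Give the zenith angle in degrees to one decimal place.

θ_z = 61.1°

cos θ_z = sin ϕ sin δ + cos ϕ cos δ cos h = 0.000289 + 0.482998 = 0.483287.
θ_z = arccos(0.483287) = 61.1°.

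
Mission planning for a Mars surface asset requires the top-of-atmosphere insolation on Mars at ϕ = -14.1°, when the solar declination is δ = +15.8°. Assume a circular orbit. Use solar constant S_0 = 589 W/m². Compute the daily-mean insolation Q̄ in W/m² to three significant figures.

Q̄ ≈ 156 W/m²

cos h₀ = −tan(-14.1°) tan(+15.800°) = 0.0711, h₀ = 1.4997 rad.
Bracket: h₀ sin ϕ sin δ + cos ϕ cos δ sin h₀ = 1.4997×-0.24362×0.27228 + 0.96987×0.96222×0.99747 = -0.099479 + 0.930867 = 0.831388.
Q̄ = (S_0/π) × [bracket] = (589/π) × 0.831388 = 155.9 W/m².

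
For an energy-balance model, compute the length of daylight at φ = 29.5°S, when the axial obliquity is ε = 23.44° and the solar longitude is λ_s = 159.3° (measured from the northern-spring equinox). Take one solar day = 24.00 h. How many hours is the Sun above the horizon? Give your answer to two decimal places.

Solar declination: sin δ = sin ε · sin λ_s = sin 23.44° × sin 159.3° = 0.14061, so δ = +8.083°.
cos H₀ = −tan φ · tan δ = −tan(-29.5°) × tan(+8.083°) = 0.0804, so H₀ = 1.4904 rad = 85.39°.
Daylight = 2H₀/(2π) × 24.00 h = (1.4904/π) × 24.00 = 11.39 h.

11.39 h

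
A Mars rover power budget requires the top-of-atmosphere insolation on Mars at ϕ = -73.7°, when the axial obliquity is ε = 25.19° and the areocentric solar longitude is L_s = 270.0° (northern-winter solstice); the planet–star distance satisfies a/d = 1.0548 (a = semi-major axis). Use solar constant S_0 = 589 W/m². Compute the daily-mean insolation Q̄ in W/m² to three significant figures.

Q̄ ≈ 268 W/m²

sin δ = sin 25.19° × sin 270.0° = -0.42562, so δ = -25.190°.
cos h₀ = −tan(-73.7°) tan(-25.190°) = -1.6085 ≤ −1 ⇒ polar day, h₀ = π.
Bracket: h₀ sin ϕ sin δ + cos ϕ cos δ sin h₀ = 3.1416×-0.95981×-0.42562 + 0.28067×0.90490×0.00000 = 1.283389 + 0.000000 = 1.283389.
Inverse-square distance factor (a/d)² = 1.0548² = 1.112603.
Q̄ = (S_0/π) × 1.112603 × [bracket] = (589/π) × 1.112603 × 1.283389 = 267.7 W/m².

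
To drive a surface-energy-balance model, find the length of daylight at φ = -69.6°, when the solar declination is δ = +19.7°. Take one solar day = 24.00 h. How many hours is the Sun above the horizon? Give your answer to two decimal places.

cos H₀ = −tan φ · tan δ = −tan(-69.6°) × tan(+19.700°) = 0.9628, so H₀ = 0.2737 rad = 15.68°.
Daylight = 2H₀/(2π) × 24.00 h = (0.2737/π) × 24.00 = 2.09 h.

2.09 h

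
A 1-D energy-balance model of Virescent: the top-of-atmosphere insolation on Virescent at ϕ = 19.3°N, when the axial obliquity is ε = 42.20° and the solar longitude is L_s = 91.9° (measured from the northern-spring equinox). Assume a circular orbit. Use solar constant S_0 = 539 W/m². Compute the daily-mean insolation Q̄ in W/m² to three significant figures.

Q̄ ≈ 186 W/m²

Solar declination: sin δ = sin ε · sin L_s = sin 42.20° × sin 91.9° = 0.67135, so δ = +42.171°.
cos h₀ = −tan(+19.3°) tan(+42.171°) = -0.3172, h₀ = 1.8936 rad.
Bracket: h₀ sin ϕ sin δ + cos ϕ cos δ sin h₀ = 1.8936×0.33051×0.67135 + 0.94380×0.74114×0.94835 = 0.420167 + 0.663359 = 1.083526.
Q̄ = (S_0/π) × [bracket] = (539/π) × 1.083526 = 185.9 W/m².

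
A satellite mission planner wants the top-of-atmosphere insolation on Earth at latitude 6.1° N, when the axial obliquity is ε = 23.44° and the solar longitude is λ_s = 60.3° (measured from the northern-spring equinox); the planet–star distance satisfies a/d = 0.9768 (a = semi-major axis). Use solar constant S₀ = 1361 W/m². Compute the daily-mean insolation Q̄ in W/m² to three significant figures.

Q̄ ≈ 410 W/m²

Solar declination: sin δ = sin ε · sin λ_s = sin 23.44° × sin 60.3° = 0.34553, so δ = +20.214°.
cos H₀ = −tan(+6.1°) tan(+20.214°) = -0.0394, H₀ = 1.6102 rad.
Bracket: H₀ sin φ sin δ + cos φ cos δ sin H₀ = 1.6102×0.10626×0.34553 + 0.99434×0.93841×0.99923 = 0.059120 + 0.932380 = 0.991500.
Inverse-square distance factor (a/d)² = 0.9768² = 0.954138.
Q̄ = (S₀/π) × 0.954138 × [bracket] = (1361/π) × 0.954138 × 0.991500 = 409.8 W/m².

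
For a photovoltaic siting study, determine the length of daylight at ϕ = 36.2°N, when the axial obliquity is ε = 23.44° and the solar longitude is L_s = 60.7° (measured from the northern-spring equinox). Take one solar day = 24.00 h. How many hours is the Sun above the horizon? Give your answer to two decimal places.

14.09 h

Solar declination: sin δ = sin ε · sin L_s = sin 23.44° × sin 60.7° = 0.34690, so δ = +20.298°.
cos h₀ = −tan ϕ · tan δ = −tan(+36.2°) × tan(+20.298°) = -0.2707, so h₀ = 1.8449 rad = 105.71°.
Daylight = 2h₀/(2π) × 24.00 h = (1.8449/π) × 24.00 = 14.09 h.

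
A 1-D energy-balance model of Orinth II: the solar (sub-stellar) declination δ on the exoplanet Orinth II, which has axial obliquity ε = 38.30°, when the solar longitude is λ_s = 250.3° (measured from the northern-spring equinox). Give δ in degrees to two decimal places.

sin δ = sin ε · sin λ_s = sin 38.30° × sin 250.3° = -0.583504.
δ = arcsin(-0.583504) = -35.70°.

δ = -35.70°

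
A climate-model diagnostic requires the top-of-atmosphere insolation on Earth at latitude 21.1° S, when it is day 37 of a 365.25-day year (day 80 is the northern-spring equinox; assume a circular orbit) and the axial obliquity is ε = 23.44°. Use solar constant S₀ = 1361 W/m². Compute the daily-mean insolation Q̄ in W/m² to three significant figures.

Q̄ ≈ 457 W/m²

Solar longitude: λ_s = 360° × (37 − 80)/365.25 = -42.382°, i.e. -42.382° + 360° = 317.618°.
sin δ = sin 23.44° × sin 317.618° = -0.26814, so δ = -15.553°.
cos H₀ = −tan(-21.1°) tan(-15.553°) = -0.1074, H₀ = 1.6784 rad.
Bracket: H₀ sin φ sin δ + cos φ cos δ sin H₀ = 1.6784×-0.36000×-0.26814 + 0.93295×0.96338×0.99422 = 0.162017 + 0.893590 = 1.055607.
Q̄ = (S₀/π) × [bracket] = (1361/π) × 1.055607 = 457.3 W/m².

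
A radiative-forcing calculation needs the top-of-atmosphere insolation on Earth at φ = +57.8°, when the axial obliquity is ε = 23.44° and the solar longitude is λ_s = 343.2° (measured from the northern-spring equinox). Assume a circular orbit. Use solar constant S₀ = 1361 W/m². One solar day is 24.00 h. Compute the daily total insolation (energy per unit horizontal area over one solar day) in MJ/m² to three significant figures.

14.4 MJ/m²

Solar declination: sin δ = sin ε · sin λ_s = sin 23.44° × sin 343.2° = -0.11497, so δ = -6.602°.
cos H₀ = −tan(+57.8°) tan(-6.602°) = 0.1838, H₀ = 1.3860 rad.
Bracket: H₀ sin φ sin δ + cos φ cos δ sin H₀ = 1.3860×0.84619×-0.11497 + 0.53288×0.99337×0.98296 = -0.134839 + 0.520327 = 0.385488.
Q̄ = (S₀/π) × [bracket] = (1361/π) × 0.385488 = 167.00 W/m².
Daily total = Q̄ × 24.00 h × 3600 s/h = 167.00 × 24.00 × 3600 / 10⁶ = 14.43 MJ/m².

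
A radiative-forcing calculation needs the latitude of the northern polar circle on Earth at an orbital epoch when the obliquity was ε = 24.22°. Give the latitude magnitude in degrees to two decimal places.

65.78°

The polar circle is the lowest latitude that experiences at least one full rotation of continuous daylight at the northern-summer solstice; it lies at |φ| = 90° − ε = 90° − 24.22° = 65.78°.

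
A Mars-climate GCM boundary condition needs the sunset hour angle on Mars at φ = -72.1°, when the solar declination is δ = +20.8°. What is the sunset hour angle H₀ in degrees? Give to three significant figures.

H₀ = 0.00°

cos H₀ = −tan φ · tan δ = 1.1761 ≥ 1, so the Sun never rises (polar night) and H₀ = 0.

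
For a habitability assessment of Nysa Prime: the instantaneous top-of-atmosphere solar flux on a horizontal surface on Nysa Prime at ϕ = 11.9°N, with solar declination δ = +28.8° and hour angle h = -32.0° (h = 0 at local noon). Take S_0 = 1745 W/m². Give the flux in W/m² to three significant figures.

1.44e+03 W/m²

cos θ_z = sin ϕ sin δ + cos ϕ cos δ cos h = 0.099340 + 0.727179 = 0.826519.
Flux = S_0 · cos θ_z = 1745 × 0.826519 = 1442 W/m².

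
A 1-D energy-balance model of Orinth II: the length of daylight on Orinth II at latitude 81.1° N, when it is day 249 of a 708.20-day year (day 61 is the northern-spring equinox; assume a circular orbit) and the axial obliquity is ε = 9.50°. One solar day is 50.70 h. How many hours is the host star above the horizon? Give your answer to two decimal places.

Solar longitude: λ_s = 360° × (249 − 61)/708.20 = 95.566°.
sin δ = sin 9.50° × sin 95.566° = 0.16427, so δ = +9.455°.
Sunrise equation: cos H₀ = −tan φ · tan δ = -1.0634 ≤ −1, so the host star never sets (polar day) and H₀ = π.
Daylight = 2H₀/(2π) × 50.70 h = (3.1416/π) × 50.70 = 50.70 h.

50.70 h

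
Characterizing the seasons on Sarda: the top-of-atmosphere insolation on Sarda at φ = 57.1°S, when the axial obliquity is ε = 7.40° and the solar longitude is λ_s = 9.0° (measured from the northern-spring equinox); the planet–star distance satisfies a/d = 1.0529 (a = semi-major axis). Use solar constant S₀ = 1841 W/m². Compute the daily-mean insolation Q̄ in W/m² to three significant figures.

Q̄ ≈ 336 W/m²

Solar declination: sin δ = sin ε · sin λ_s = sin 7.40° × sin 9.0° = 0.02015, so δ = +1.154°.
cos H₀ = −tan(-57.1°) tan(+1.154°) = 0.0312, H₀ = 1.5396 rad.
Bracket: H₀ sin φ sin δ + cos φ cos δ sin H₀ = 1.5396×-0.83962×0.02015 + 0.54317×0.99980×0.99951 = -0.026047 + 0.542795 = 0.516748.
Inverse-square distance factor (a/d)² = 1.0529² = 1.108598.
Q̄ = (S₀/π) × 1.108598 × [bracket] = (1841/π) × 1.108598 × 0.516748 = 335.7 W/m².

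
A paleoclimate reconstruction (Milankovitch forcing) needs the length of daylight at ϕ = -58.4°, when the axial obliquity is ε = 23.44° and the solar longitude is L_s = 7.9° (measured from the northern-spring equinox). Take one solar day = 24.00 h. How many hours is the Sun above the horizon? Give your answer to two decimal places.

Solar declination: sin δ = sin ε · sin L_s = sin 23.44° × sin 7.9° = 0.05467, so δ = +3.134°.
cos h₀ = −tan ϕ · tan δ = −tan(-58.4°) × tan(+3.134°) = 0.0890, so h₀ = 1.4817 rad = 84.89°.
Daylight = 2h₀/(2π) × 24.00 h = (1.4817/π) × 24.00 = 11.32 h.

11.32 h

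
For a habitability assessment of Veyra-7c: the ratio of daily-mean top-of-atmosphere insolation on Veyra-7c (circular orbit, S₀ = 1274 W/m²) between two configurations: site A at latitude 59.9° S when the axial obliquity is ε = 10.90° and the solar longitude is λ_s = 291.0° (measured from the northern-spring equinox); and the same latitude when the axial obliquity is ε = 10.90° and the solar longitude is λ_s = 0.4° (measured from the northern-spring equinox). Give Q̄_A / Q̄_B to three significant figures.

— Configuration A (φ=-59.9°):
Solar declination: sin δ = sin ε · sin λ_s = sin 10.90° × sin 291.0° = -0.17654, so δ = -10.168°.
cos H₀ = −tan(-59.9°) tan(-10.168°) = -0.3094, H₀ = 1.8854 rad.
Bracket: H₀ sin φ sin δ + cos φ cos δ sin H₀ = 1.8854×-0.86515×-0.17654 + 0.50151×0.98429×0.95093 = 0.287964 + 0.469409 = 0.757373.
Q̄ = (S₀/π) × [bracket] = (1274/π) × 0.757373 = 307.14 W/m².
— Configuration B (φ=-59.9°):
Solar declination: sin δ = sin ε · sin λ_s = sin 10.90° × sin 0.4° = 0.00132, so δ = +0.076°.
cos H₀ = −tan(-59.9°) tan(+0.076°) = 0.0023, H₀ = 1.5685 rad.
Bracket: H₀ sin φ sin δ + cos φ cos δ sin H₀ = 1.5685×-0.86515×0.00132 + 0.50151×1.00000×1.00000 = -0.001791 + 0.501510 = 0.499719.
Q̄ = (S₀/π) × [bracket] = (1274/π) × 0.499719 = 202.65 W/m².
Ratio Q̄_A / Q̄_B = 307.14 / 202.65 = 1.516.

Q̄_A / Q̄_B ≈ 1.52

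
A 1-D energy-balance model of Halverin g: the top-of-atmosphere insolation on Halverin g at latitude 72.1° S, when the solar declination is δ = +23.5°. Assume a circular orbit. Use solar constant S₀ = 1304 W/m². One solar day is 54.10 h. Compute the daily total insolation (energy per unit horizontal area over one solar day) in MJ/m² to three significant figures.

0.00 MJ/m²

cos H₀ = −tan(-72.1°) tan(+23.500°) = 1.3462 ≥ 1 ⇒ polar night, H₀ = 0 and Q̄ = 0.
Daily total = Q̄ × 54.10 h × 3600 s/h = 0.00 MJ/m².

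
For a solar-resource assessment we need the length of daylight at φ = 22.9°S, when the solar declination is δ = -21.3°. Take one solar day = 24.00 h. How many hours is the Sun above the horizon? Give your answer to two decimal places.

cos H₀ = −tan φ · tan δ = −tan(-22.9°) × tan(-21.300°) = -0.1647, so H₀ = 1.7362 rad = 99.48°.
Daylight = 2H₀/(2π) × 24.00 h = (1.7362/π) × 24.00 = 13.26 h.

13.26 h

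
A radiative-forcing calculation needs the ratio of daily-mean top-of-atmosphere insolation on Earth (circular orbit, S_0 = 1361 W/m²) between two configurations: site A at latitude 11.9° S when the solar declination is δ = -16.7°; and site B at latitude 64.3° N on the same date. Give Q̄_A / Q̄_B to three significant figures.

— Configuration A (ϕ=-11.9°):
cos h₀ = −tan(-11.9°) tan(-16.700°) = -0.0632, h₀ = 1.6341 rad.
Bracket: h₀ sin ϕ sin δ + cos ϕ cos δ sin h₀ = 1.6341×-0.20620×-0.28736 + 0.97851×0.95782×0.99800 = 0.096826 + 0.935362 = 1.032188.
Q̄ = (S_0/π) × [bracket] = (1361/π) × 1.032188 = 447.16 W/m².
— Configuration B (ϕ=+64.3°):
cos h₀ = −tan(+64.3°) tan(-16.700°) = 0.6234, h₀ = 0.8977 rad.
Bracket: h₀ sin ϕ sin δ + cos ϕ cos δ sin h₀ = 0.8977×0.90108×-0.28736 + 0.43366×0.95782×0.78192 = -0.232445 + 0.324785 = 0.092340.
Q̄ = (S_0/π) × [bracket] = (1361/π) × 0.092340 = 40.004 W/m².
Ratio Q̄_A / Q̄_B = 447.16 / 40.004 = 11.18.

Q̄_A / Q̄_B ≈ 11.2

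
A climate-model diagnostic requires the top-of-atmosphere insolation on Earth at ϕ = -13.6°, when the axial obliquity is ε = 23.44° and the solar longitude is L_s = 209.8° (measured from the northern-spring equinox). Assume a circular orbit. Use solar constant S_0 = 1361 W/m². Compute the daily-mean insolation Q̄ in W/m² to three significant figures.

Q̄ ≈ 445 W/m²

Solar declination: sin δ = sin ε · sin L_s = sin 23.44° × sin 209.8° = -0.19769, so δ = -11.402°.
cos h₀ = −tan(-13.6°) tan(-11.402°) = -0.0488, h₀ = 1.6196 rad.
Bracket: h₀ sin ϕ sin δ + cos ϕ cos δ sin h₀ = 1.6196×-0.23514×-0.19769 + 0.97196×0.98026×0.99881 = 0.075287 + 0.951640 = 1.026927.
Q̄ = (S_0/π) × [bracket] = (1361/π) × 1.026927 = 444.9 W/m².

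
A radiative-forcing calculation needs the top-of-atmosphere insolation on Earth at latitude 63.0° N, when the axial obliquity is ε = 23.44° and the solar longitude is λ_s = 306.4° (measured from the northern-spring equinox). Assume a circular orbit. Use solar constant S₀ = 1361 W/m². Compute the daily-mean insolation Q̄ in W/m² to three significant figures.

Q̄ ≈ 34.9 W/m²

Solar declination: sin δ = sin ε · sin λ_s = sin 23.44° × sin 306.4° = -0.32018, so δ = -18.674°.
cos H₀ = −tan(+63.0°) tan(-18.674°) = 0.6633, H₀ = 0.8456 rad.
Bracket: H₀ sin φ sin δ + cos φ cos δ sin H₀ = 0.8456×0.89101×-0.32018 + 0.45399×0.94736×0.74835 = -0.241236 + 0.321859 = 0.080623.
Q̄ = (S₀/π) × [bracket] = (1361/π) × 0.080623 = 34.93 W/m².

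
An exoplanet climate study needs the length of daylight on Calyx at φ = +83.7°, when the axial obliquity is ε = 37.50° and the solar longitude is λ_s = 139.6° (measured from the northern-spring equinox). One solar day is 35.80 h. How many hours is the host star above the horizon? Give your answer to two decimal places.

Solar declination: sin δ = sin ε · sin λ_s = sin 37.50° × sin 139.6° = 0.39455, so δ = +23.238°.
Sunrise equation: cos H₀ = −tan φ · tan δ = -3.8893 ≤ −1, so the host star never sets (polar day) and H₀ = π.
Daylight = 2H₀/(2π) × 35.80 h = (3.1416/π) × 35.80 = 35.80 h.

35.80 h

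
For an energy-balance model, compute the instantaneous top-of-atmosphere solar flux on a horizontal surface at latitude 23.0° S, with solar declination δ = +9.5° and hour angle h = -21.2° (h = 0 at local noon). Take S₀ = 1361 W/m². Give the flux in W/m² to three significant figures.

cos θ_z = sin φ sin δ + cos φ cos δ cos h = -0.064489 + 0.846439 = 0.781950.
Flux = S₀ · cos θ_z = 1361 × 0.781950 = 1064 W/m².

1.06e+03 W/m²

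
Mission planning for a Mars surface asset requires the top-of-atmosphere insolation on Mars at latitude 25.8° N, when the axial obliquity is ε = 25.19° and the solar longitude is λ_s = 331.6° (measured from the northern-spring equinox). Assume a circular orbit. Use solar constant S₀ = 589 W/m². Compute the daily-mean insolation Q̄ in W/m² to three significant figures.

Q̄ ≈ 140 W/m²

Solar declination: sin δ = sin ε · sin λ_s = sin 25.19° × sin 331.6° = -0.20244, so δ = -11.679°.
cos H₀ = −tan(+25.8°) tan(-11.679°) = 0.0999, H₀ = 1.4707 rad.
Bracket: H₀ sin φ sin δ + cos φ cos δ sin H₀ = 1.4707×0.43523×-0.20244 + 0.90032×0.97930×0.99499 = -0.129580 + 0.877266 = 0.747686.
Q̄ = (S₀/π) × [bracket] = (589/π) × 0.747686 = 140.2 W/m².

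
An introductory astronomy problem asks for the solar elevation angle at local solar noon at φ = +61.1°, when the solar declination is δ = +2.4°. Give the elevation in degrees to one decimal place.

At local noon the hour angle is zero, so the zenith angle equals |φ − δ| = |+61.1° − (+2.400°)| = 58.700°.
Elevation = 90° − 58.700° = 31.3°.

31.3°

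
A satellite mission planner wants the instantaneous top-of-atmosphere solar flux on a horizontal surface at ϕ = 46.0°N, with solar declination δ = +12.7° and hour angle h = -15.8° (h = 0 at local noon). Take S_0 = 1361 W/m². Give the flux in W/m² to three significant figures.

cos θ_z = sin ϕ sin δ + cos ϕ cos δ cos h = 0.158144 + 0.652060 = 0.810204.
Flux = S_0 · cos θ_z = 1361 × 0.810204 = 1103 W/m².

1.10e+03 W/m²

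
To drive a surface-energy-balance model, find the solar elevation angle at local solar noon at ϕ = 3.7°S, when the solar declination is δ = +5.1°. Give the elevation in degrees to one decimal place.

At local noon the hour angle is zero, so the zenith angle equals |ϕ − δ| = |-3.7° − (+5.100°)| = 8.800°.
Elevation = 90° − 8.800° = 81.2°.

81.2°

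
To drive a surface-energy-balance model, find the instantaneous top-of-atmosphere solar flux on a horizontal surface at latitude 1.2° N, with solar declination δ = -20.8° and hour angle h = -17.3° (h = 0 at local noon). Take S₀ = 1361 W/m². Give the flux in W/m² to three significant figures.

1.20e+03 W/m²

cos θ_z = sin φ sin δ + cos φ cos δ cos h = -0.007437 + 0.892339 = 0.884902.
Flux = S₀ · cos θ_z = 1361 × 0.884902 = 1204 W/m².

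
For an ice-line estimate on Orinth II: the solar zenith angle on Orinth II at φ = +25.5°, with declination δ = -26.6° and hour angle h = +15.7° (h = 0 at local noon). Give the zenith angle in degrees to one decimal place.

cos θ_z = sin φ sin δ + cos φ cos δ cos h = -0.192765 + 0.776941 = 0.584176.
θ_z = arccos(0.584176) = 54.3°.

θ_z = 54.3°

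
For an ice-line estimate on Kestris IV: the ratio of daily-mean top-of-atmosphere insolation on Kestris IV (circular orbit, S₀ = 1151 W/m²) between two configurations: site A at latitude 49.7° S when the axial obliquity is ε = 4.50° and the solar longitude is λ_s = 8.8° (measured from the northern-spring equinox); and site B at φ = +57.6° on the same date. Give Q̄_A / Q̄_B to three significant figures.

Q̄_A / Q̄_B ≈ 1.15

— Configuration A (φ=-49.7°):
Solar declination: sin δ = sin ε · sin λ_s = sin 4.50° × sin 8.8° = 0.01200, so δ = +0.688°.
cos H₀ = −tan(-49.7°) tan(+0.688°) = 0.0142, H₀ = 1.5566 rad.
Bracket: H₀ sin φ sin δ + cos φ cos δ sin H₀ = 1.5566×-0.76267×0.01200 + 0.64679×0.99993×0.99990 = -0.014246 + 0.646680 = 0.632434.
Q̄ = (S₀/π) × [bracket] = (1151/π) × 0.632434 = 231.71 W/m².
— Configuration B (φ=+57.6°):
cos H₀ = −tan(+57.6°) tan(+0.688°) = -0.0189, H₀ = 1.5897 rad.
Bracket: H₀ sin φ sin δ + cos φ cos δ sin H₀ = 1.5897×0.84433×0.01200 + 0.53583×0.99993×0.99982 = 0.016107 + 0.535696 = 0.551803.
Q̄ = (S₀/π) × [bracket] = (1151/π) × 0.551803 = 202.17 W/m².
Ratio Q̄_A / Q̄_B = 231.71 / 202.17 = 1.146.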